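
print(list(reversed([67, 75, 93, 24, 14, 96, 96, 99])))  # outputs [99, 96, 96, 14, 24, 93, 75, 67]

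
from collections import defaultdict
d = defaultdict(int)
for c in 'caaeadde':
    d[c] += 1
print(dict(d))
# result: {'c': 1, 'a': 3, 'e': 2, 'd': 2}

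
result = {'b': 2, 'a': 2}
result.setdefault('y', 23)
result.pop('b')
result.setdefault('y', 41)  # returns 23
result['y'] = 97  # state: {'a': 2, 'y': 97}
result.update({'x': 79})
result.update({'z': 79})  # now {'a': 2, 'y': 97, 'x': 79, 'z': 79}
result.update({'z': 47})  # {'a': 2, 'y': 97, 'x': 79, 'z': 47}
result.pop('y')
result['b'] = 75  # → {'a': 2, 'x': 79, 'z': 47, 'b': 75}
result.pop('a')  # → 2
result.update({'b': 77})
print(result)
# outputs {'x': 79, 'z': 47, 'b': 77}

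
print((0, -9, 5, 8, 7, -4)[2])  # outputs 5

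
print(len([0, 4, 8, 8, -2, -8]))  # 6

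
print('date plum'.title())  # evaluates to Date Plum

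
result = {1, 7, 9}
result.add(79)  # {1, 7, 9, 79}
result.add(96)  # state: {1, 7, 9, 79, 96}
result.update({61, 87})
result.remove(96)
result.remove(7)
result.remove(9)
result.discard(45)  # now {1, 61, 79, 87}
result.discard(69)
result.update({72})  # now {1, 61, 72, 79, 87}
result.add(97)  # {1, 61, 72, 79, 87, 97}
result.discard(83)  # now {1, 61, 72, 79, 87, 97}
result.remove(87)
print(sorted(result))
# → [1, 61, 72, 79, 97]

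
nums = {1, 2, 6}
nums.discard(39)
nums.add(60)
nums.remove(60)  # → {1, 2, 6}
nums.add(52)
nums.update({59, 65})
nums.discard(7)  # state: {1, 2, 6, 52, 59, 65}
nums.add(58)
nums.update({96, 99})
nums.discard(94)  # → {1, 2, 6, 52, 58, 59, 65, 96, 99}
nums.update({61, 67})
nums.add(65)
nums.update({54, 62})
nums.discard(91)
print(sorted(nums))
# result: [1, 2, 6, 52, 54, 58, 59, 61, 62, 65, 67, 96, 99]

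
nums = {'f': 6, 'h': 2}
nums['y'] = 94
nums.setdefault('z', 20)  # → 20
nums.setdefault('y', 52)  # 94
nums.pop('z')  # 20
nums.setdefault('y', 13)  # 94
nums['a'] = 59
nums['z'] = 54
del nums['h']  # {'f': 6, 'y': 94, 'a': 59, 'z': 54}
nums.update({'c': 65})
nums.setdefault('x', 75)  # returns 75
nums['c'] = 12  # {'f': 6, 'y': 94, 'a': 59, 'z': 54, 'c': 12, 'x': 75}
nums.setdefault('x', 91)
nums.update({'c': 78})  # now {'f': 6, 'y': 94, 'a': 59, 'z': 54, 'c': 78, 'x': 75}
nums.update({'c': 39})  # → {'f': 6, 'y': 94, 'a': 59, 'z': 54, 'c': 39, 'x': 75}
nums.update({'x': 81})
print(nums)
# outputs {'f': 6, 'y': 94, 'a': 59, 'z': 54, 'c': 39, 'x': 81}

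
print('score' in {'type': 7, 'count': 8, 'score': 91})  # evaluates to True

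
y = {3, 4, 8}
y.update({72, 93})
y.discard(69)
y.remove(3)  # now {4, 8, 72, 93}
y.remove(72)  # {4, 8, 93}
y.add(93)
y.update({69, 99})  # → {4, 8, 69, 93, 99}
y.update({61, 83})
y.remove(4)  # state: {8, 61, 69, 83, 93, 99}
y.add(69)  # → {8, 61, 69, 83, 93, 99}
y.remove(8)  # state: {61, 69, 83, 93, 99}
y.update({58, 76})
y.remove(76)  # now {58, 61, 69, 83, 93, 99}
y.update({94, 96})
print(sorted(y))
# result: [58, 61, 69, 83, 93, 94, 96, 99]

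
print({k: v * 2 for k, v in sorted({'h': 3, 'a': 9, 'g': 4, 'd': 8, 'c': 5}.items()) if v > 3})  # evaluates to {'a': 18, 'c': 10, 'd': 16, 'g': 8}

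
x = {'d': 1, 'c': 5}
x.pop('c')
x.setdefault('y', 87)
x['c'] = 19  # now {'d': 1, 'y': 87, 'c': 19}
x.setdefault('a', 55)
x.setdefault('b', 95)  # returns 95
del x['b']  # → {'d': 1, 'y': 87, 'c': 19, 'a': 55}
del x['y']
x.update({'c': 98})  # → {'d': 1, 'c': 98, 'a': 55}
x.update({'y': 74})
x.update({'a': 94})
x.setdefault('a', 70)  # 94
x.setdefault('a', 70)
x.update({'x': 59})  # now {'d': 1, 'c': 98, 'a': 94, 'y': 74, 'x': 59}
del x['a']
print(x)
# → {'d': 1, 'c': 98, 'y': 74, 'x': 59}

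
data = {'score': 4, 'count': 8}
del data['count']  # {'score': 4}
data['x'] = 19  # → {'score': 4, 'x': 19}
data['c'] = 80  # {'score': 4, 'x': 19, 'c': 80}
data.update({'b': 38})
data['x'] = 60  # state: {'score': 4, 'x': 60, 'c': 80, 'b': 38}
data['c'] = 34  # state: {'score': 4, 'x': 60, 'c': 34, 'b': 38}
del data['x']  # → {'score': 4, 'c': 34, 'b': 38}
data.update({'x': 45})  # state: {'score': 4, 'c': 34, 'b': 38, 'x': 45}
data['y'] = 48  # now {'score': 4, 'c': 34, 'b': 38, 'x': 45, 'y': 48}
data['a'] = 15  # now {'score': 4, 'c': 34, 'b': 38, 'x': 45, 'y': 48, 'a': 15}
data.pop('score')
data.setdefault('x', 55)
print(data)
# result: {'c': 34, 'b': 38, 'x': 45, 'y': 48, 'a': 15}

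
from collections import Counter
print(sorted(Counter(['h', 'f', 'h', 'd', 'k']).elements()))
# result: ['d', 'f', 'h', 'h', 'k']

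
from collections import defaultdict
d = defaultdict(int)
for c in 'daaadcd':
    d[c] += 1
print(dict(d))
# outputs {'d': 3, 'a': 3, 'c': 1}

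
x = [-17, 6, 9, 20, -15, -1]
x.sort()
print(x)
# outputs [-17, -15, -1, 6, 9, 20]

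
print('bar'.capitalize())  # Bar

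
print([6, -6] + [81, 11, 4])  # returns [6, -6, 81, 11, 4]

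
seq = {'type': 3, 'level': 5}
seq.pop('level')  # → 5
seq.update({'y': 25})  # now {'type': 3, 'y': 25}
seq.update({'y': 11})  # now {'type': 3, 'y': 11}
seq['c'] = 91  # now {'type': 3, 'y': 11, 'c': 91}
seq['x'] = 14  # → {'type': 3, 'y': 11, 'c': 91, 'x': 14}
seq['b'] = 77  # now {'type': 3, 'y': 11, 'c': 91, 'x': 14, 'b': 77}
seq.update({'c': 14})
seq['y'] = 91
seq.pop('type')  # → 3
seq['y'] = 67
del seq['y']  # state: {'c': 14, 'x': 14, 'b': 77}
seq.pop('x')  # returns 14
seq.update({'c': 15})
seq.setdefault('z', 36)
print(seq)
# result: {'c': 15, 'b': 77, 'z': 36}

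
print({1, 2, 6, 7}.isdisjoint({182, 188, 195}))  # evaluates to True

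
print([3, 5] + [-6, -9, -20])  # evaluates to [3, 5, -6, -9, -20]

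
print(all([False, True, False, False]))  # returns False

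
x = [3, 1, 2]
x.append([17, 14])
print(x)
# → [3, 1, 2, [17, 14]]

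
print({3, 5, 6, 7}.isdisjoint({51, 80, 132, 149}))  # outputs True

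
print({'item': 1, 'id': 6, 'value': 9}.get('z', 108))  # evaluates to 108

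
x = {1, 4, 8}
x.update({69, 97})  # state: {1, 4, 8, 69, 97}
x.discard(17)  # {1, 4, 8, 69, 97}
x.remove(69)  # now {1, 4, 8, 97}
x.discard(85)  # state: {1, 4, 8, 97}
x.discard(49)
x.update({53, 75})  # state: {1, 4, 8, 53, 75, 97}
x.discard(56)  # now {1, 4, 8, 53, 75, 97}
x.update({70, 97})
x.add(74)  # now {1, 4, 8, 53, 70, 74, 75, 97}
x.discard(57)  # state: {1, 4, 8, 53, 70, 74, 75, 97}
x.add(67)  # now {1, 4, 8, 53, 67, 70, 74, 75, 97}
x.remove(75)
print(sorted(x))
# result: [1, 4, 8, 53, 67, 70, 74, 97]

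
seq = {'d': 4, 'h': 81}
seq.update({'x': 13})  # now {'d': 4, 'h': 81, 'x': 13}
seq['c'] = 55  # {'d': 4, 'h': 81, 'x': 13, 'c': 55}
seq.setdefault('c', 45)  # 55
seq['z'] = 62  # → {'d': 4, 'h': 81, 'x': 13, 'c': 55, 'z': 62}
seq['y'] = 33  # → {'d': 4, 'h': 81, 'x': 13, 'c': 55, 'z': 62, 'y': 33}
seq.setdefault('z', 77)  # 62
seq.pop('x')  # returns 13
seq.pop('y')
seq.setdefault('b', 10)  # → 10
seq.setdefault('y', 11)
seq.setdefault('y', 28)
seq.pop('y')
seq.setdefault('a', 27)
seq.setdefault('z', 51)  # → 62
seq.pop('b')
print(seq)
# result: {'d': 4, 'h': 81, 'c': 55, 'z': 62, 'a': 27}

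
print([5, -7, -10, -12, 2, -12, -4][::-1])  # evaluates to [-4, -12, 2, -12, -10, -7, 5]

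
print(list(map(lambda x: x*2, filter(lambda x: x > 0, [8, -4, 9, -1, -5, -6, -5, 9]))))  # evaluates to [16, 18, 18]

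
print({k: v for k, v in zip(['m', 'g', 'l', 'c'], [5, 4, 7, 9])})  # {'m': 5, 'g': 4, 'l': 7, 'c': 9}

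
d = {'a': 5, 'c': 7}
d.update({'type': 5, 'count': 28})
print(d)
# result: {'a': 5, 'c': 7, 'type': 5, 'count': 28}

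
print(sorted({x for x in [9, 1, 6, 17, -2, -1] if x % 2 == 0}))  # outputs [-2, 6]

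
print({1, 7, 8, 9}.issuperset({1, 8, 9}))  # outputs True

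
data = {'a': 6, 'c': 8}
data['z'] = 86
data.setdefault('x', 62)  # 62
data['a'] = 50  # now {'a': 50, 'c': 8, 'z': 86, 'x': 62}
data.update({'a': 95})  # {'a': 95, 'c': 8, 'z': 86, 'x': 62}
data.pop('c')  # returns 8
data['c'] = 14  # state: {'a': 95, 'z': 86, 'x': 62, 'c': 14}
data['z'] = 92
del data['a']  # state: {'z': 92, 'x': 62, 'c': 14}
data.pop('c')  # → 14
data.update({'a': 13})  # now {'z': 92, 'x': 62, 'a': 13}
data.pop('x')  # 62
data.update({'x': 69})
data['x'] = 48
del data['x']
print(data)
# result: {'z': 92, 'a': 13}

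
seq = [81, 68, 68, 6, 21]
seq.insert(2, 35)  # [81, 68, 35, 68, 6, 21]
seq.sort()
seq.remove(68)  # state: [6, 21, 35, 68, 81]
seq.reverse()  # [81, 68, 35, 21, 6]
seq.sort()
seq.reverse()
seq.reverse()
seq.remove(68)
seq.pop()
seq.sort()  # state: [6, 21, 35]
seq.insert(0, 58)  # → [58, 6, 21, 35]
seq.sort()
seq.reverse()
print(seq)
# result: [58, 35, 21, 6]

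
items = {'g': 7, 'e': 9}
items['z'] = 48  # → {'g': 7, 'e': 9, 'z': 48}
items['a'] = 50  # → {'g': 7, 'e': 9, 'z': 48, 'a': 50}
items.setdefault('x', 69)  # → 69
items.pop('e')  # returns 9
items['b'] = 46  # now {'g': 7, 'z': 48, 'a': 50, 'x': 69, 'b': 46}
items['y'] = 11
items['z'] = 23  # {'g': 7, 'z': 23, 'a': 50, 'x': 69, 'b': 46, 'y': 11}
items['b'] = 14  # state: {'g': 7, 'z': 23, 'a': 50, 'x': 69, 'b': 14, 'y': 11}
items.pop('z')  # 23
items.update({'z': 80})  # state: {'g': 7, 'a': 50, 'x': 69, 'b': 14, 'y': 11, 'z': 80}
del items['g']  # {'a': 50, 'x': 69, 'b': 14, 'y': 11, 'z': 80}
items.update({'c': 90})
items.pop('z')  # 80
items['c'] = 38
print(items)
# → {'a': 50, 'x': 69, 'b': 14, 'y': 11, 'c': 38}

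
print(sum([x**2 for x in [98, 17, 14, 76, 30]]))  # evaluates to 16765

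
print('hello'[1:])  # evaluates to ello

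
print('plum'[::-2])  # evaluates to ml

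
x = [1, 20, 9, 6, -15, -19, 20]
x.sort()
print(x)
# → [-19, -15, 1, 6, 9, 20, 20]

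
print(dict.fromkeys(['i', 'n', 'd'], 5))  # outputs {'i': 5, 'n': 5, 'd': 5}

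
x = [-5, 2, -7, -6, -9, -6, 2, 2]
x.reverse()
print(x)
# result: [2, 2, -6, -9, -6, -7, 2, -5]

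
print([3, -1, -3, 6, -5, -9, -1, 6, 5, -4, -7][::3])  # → [3, 6, -1, -4]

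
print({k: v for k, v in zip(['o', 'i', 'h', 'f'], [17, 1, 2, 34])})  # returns {'o': 17, 'i': 1, 'h': 2, 'f': 34}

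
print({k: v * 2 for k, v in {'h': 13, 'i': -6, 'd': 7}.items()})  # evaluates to {'h': 26, 'i': -12, 'd': 14}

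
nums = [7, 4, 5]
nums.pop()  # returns 5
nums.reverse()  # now [4, 7]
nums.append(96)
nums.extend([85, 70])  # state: [4, 7, 96, 85, 70]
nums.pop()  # 70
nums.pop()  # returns 85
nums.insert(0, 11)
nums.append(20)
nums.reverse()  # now [20, 96, 7, 4, 11]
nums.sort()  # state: [4, 7, 11, 20, 96]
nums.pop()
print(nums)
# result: [4, 7, 11, 20]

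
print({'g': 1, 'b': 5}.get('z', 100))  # 100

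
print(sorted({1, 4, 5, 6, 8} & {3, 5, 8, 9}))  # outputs [5, 8]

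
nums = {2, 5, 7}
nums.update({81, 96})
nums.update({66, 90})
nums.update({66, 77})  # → {2, 5, 7, 66, 77, 81, 90, 96}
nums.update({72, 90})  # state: {2, 5, 7, 66, 72, 77, 81, 90, 96}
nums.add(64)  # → {2, 5, 7, 64, 66, 72, 77, 81, 90, 96}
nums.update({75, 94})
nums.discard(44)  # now {2, 5, 7, 64, 66, 72, 75, 77, 81, 90, 94, 96}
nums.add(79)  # {2, 5, 7, 64, 66, 72, 75, 77, 79, 81, 90, 94, 96}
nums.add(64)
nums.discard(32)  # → {2, 5, 7, 64, 66, 72, 75, 77, 79, 81, 90, 94, 96}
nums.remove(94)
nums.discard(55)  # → {2, 5, 7, 64, 66, 72, 75, 77, 79, 81, 90, 96}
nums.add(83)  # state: {2, 5, 7, 64, 66, 72, 75, 77, 79, 81, 83, 90, 96}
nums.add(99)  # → {2, 5, 7, 64, 66, 72, 75, 77, 79, 81, 83, 90, 96, 99}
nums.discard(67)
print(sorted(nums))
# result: [2, 5, 7, 64, 66, 72, 75, 77, 79, 81, 83, 90, 96, 99]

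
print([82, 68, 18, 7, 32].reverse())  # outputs None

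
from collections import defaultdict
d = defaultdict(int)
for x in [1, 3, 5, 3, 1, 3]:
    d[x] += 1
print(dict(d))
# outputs {1: 2, 3: 3, 5: 1}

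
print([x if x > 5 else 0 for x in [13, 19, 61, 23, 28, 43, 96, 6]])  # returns [13, 19, 61, 23, 28, 43, 96, 6]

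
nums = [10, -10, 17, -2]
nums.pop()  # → -2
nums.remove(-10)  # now [10, 17]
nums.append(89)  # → [10, 17, 89]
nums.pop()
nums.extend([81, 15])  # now [10, 17, 81, 15]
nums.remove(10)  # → [17, 81, 15]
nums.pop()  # 15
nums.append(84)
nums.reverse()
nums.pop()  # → 17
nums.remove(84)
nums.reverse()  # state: [81]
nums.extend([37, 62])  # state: [81, 37, 62]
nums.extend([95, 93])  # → [81, 37, 62, 95, 93]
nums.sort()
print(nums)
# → [37, 62, 81, 93, 95]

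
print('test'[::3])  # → tt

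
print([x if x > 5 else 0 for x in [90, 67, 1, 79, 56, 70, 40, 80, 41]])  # [90, 67, 0, 79, 56, 70, 40, 80, 41]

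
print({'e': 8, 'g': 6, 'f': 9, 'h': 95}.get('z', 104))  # 104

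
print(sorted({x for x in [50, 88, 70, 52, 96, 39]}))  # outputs [39, 50, 52, 70, 88, 96]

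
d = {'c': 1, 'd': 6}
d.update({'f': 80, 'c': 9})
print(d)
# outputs {'c': 9, 'd': 6, 'f': 80}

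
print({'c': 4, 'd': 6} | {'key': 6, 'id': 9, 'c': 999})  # {'c': 999, 'd': 6, 'key': 6, 'id': 9}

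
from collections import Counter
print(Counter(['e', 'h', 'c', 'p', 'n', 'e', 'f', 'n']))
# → Counter({'e': 2, 'n': 2, 'h': 1, 'c': 1, 'p': 1, 'f': 1})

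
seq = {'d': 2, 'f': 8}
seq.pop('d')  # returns 2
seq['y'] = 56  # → {'f': 8, 'y': 56}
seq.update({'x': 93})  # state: {'f': 8, 'y': 56, 'x': 93}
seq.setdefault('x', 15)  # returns 93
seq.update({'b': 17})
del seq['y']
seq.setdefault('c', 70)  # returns 70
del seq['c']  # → {'f': 8, 'x': 93, 'b': 17}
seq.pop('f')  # 8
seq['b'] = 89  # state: {'x': 93, 'b': 89}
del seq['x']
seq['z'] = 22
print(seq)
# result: {'b': 89, 'z': 22}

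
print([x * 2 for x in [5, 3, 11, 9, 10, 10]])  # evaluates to [10, 6, 22, 18, 20, 20]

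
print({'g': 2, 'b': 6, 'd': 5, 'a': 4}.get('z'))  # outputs None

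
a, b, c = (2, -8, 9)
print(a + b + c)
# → 3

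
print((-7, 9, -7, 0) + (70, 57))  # (-7, 9, -7, 0, 70, 57)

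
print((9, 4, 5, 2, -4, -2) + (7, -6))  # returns (9, 4, 5, 2, -4, -2, 7, -6)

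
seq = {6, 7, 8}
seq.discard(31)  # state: {6, 7, 8}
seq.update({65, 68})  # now {6, 7, 8, 65, 68}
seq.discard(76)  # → {6, 7, 8, 65, 68}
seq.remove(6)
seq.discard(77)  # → {7, 8, 65, 68}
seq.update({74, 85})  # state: {7, 8, 65, 68, 74, 85}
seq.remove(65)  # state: {7, 8, 68, 74, 85}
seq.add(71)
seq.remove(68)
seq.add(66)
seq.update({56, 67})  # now {7, 8, 56, 66, 67, 71, 74, 85}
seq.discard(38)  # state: {7, 8, 56, 66, 67, 71, 74, 85}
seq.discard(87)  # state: {7, 8, 56, 66, 67, 71, 74, 85}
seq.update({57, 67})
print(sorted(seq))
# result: [7, 8, 56, 57, 66, 67, 71, 74, 85]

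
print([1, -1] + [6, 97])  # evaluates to [1, -1, 6, 97]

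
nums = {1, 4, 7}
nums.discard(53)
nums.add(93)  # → {1, 4, 7, 93}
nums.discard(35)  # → {1, 4, 7, 93}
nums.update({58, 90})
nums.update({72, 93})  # {1, 4, 7, 58, 72, 90, 93}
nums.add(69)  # {1, 4, 7, 58, 69, 72, 90, 93}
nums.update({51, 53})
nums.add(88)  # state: {1, 4, 7, 51, 53, 58, 69, 72, 88, 90, 93}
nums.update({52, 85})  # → {1, 4, 7, 51, 52, 53, 58, 69, 72, 85, 88, 90, 93}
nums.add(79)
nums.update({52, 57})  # {1, 4, 7, 51, 52, 53, 57, 58, 69, 72, 79, 85, 88, 90, 93}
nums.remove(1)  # {4, 7, 51, 52, 53, 57, 58, 69, 72, 79, 85, 88, 90, 93}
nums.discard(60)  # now {4, 7, 51, 52, 53, 57, 58, 69, 72, 79, 85, 88, 90, 93}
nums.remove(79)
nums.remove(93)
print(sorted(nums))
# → [4, 7, 51, 52, 53, 57, 58, 69, 72, 85, 88, 90]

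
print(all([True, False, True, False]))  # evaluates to False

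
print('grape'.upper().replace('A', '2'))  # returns GR2PE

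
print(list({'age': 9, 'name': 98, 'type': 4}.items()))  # [('age', 9), ('name', 98), ('type', 4)]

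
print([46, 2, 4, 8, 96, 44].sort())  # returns None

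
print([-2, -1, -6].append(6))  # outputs None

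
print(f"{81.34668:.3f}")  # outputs 81.347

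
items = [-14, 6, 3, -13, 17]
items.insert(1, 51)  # [-14, 51, 6, 3, -13, 17]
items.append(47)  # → [-14, 51, 6, 3, -13, 17, 47]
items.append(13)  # [-14, 51, 6, 3, -13, 17, 47, 13]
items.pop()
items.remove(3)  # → [-14, 51, 6, -13, 17, 47]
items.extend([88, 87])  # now [-14, 51, 6, -13, 17, 47, 88, 87]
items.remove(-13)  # [-14, 51, 6, 17, 47, 88, 87]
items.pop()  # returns 87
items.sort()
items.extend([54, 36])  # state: [-14, 6, 17, 47, 51, 88, 54, 36]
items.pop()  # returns 36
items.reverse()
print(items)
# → [54, 88, 51, 47, 17, 6, -14]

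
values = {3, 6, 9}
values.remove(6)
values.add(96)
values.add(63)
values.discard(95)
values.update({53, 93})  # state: {3, 9, 53, 63, 93, 96}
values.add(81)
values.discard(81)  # {3, 9, 53, 63, 93, 96}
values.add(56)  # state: {3, 9, 53, 56, 63, 93, 96}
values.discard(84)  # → {3, 9, 53, 56, 63, 93, 96}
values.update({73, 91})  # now {3, 9, 53, 56, 63, 73, 91, 93, 96}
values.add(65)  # {3, 9, 53, 56, 63, 65, 73, 91, 93, 96}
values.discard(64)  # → {3, 9, 53, 56, 63, 65, 73, 91, 93, 96}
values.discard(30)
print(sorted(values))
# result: [3, 9, 53, 56, 63, 65, 73, 91, 93, 96]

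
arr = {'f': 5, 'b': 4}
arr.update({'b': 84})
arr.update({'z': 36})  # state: {'f': 5, 'b': 84, 'z': 36}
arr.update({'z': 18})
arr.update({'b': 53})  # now {'f': 5, 'b': 53, 'z': 18}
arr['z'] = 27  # {'f': 5, 'b': 53, 'z': 27}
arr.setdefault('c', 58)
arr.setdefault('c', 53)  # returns 58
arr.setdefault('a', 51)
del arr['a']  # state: {'f': 5, 'b': 53, 'z': 27, 'c': 58}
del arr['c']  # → {'f': 5, 'b': 53, 'z': 27}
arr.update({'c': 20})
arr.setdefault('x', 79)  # 79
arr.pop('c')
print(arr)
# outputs {'f': 5, 'b': 53, 'z': 27, 'x': 79}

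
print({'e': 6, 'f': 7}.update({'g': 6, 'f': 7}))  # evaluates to None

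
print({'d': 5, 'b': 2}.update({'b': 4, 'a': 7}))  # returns None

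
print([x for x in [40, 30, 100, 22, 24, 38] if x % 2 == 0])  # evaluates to [40, 30, 100, 22, 24, 38]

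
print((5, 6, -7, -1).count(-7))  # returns 1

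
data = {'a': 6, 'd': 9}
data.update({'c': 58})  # {'a': 6, 'd': 9, 'c': 58}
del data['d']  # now {'a': 6, 'c': 58}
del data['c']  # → {'a': 6}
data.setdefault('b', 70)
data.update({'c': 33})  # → {'a': 6, 'b': 70, 'c': 33}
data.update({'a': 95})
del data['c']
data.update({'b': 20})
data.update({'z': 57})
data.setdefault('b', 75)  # 20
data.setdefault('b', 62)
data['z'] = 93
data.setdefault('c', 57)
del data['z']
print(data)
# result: {'a': 95, 'b': 20, 'c': 57}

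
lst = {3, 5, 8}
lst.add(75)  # {3, 5, 8, 75}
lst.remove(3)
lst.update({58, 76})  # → {5, 8, 58, 75, 76}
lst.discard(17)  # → {5, 8, 58, 75, 76}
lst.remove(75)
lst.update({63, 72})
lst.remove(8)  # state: {5, 58, 63, 72, 76}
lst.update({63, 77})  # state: {5, 58, 63, 72, 76, 77}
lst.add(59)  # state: {5, 58, 59, 63, 72, 76, 77}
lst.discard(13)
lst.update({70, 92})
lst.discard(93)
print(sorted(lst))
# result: [5, 58, 59, 63, 70, 72, 76, 77, 92]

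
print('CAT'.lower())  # cat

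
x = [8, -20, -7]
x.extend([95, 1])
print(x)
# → [8, -20, -7, 95, 1]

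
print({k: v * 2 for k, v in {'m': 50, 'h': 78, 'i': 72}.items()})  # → {'m': 100, 'h': 156, 'i': 144}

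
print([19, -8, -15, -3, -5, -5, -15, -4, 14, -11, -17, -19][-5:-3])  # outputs [-4, 14]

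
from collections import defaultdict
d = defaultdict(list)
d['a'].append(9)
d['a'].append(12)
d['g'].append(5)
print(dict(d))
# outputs {'a': [9, 12], 'g': [5]}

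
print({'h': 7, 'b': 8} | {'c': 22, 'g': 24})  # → {'h': 7, 'b': 8, 'c': 22, 'g': 24}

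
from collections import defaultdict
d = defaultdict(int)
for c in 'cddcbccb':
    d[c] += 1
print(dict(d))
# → {'c': 4, 'd': 2, 'b': 2}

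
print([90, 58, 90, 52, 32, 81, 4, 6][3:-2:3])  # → [52]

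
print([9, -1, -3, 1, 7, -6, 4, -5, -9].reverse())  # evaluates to None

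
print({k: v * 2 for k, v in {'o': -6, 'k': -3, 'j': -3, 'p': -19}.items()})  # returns {'o': -12, 'k': -6, 'j': -6, 'p': -38}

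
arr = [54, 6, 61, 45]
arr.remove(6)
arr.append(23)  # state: [54, 61, 45, 23]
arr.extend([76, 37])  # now [54, 61, 45, 23, 76, 37]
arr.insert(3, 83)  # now [54, 61, 45, 83, 23, 76, 37]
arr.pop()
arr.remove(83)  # [54, 61, 45, 23, 76]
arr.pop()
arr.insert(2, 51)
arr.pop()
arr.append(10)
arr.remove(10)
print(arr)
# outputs [54, 61, 51, 45]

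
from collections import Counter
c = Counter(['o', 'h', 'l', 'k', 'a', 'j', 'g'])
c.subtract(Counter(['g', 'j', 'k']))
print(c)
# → Counter({'o': 1, 'h': 1, 'l': 1, 'a': 1, 'k': 0, 'j': 0, 'g': 0})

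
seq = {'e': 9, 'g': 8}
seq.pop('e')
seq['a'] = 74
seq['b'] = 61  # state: {'g': 8, 'a': 74, 'b': 61}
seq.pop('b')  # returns 61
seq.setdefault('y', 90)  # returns 90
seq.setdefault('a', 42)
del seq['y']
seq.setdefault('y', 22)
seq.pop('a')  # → 74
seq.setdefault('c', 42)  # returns 42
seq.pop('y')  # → 22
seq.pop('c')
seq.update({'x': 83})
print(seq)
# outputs {'g': 8, 'x': 83}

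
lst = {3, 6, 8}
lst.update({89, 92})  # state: {3, 6, 8, 89, 92}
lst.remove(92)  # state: {3, 6, 8, 89}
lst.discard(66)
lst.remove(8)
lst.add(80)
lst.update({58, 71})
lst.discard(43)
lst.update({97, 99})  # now {3, 6, 58, 71, 80, 89, 97, 99}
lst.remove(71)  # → {3, 6, 58, 80, 89, 97, 99}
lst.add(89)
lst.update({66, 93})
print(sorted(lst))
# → [3, 6, 58, 66, 80, 89, 93, 97, 99]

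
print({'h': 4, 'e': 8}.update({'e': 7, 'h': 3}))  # None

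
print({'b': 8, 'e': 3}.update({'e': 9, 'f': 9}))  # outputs None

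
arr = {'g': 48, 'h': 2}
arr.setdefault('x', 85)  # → 85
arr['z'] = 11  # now {'g': 48, 'h': 2, 'x': 85, 'z': 11}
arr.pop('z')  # 11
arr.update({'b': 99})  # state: {'g': 48, 'h': 2, 'x': 85, 'b': 99}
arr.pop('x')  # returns 85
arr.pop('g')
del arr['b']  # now {'h': 2}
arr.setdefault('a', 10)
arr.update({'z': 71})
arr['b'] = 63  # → {'h': 2, 'a': 10, 'z': 71, 'b': 63}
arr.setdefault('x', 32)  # 32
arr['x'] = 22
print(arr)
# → {'h': 2, 'a': 10, 'z': 71, 'b': 63, 'x': 22}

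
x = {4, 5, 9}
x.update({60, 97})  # {4, 5, 9, 60, 97}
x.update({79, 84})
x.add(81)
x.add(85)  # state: {4, 5, 9, 60, 79, 81, 84, 85, 97}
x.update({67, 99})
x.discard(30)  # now {4, 5, 9, 60, 67, 79, 81, 84, 85, 97, 99}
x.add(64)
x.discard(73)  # {4, 5, 9, 60, 64, 67, 79, 81, 84, 85, 97, 99}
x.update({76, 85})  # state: {4, 5, 9, 60, 64, 67, 76, 79, 81, 84, 85, 97, 99}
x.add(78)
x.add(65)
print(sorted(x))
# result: [4, 5, 9, 60, 64, 65, 67, 76, 78, 79, 81, 84, 85, 97, 99]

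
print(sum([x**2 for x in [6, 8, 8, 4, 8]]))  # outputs 244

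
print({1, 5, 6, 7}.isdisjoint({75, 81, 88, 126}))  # True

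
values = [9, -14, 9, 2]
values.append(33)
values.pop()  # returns 33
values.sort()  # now [-14, 2, 9, 9]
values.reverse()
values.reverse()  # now [-14, 2, 9, 9]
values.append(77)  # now [-14, 2, 9, 9, 77]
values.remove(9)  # [-14, 2, 9, 77]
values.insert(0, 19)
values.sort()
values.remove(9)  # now [-14, 2, 19, 77]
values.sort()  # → [-14, 2, 19, 77]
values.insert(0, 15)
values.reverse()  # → [77, 19, 2, -14, 15]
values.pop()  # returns 15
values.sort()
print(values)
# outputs [-14, 2, 19, 77]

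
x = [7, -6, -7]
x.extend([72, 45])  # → [7, -6, -7, 72, 45]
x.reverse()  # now [45, 72, -7, -6, 7]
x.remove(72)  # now [45, -7, -6, 7]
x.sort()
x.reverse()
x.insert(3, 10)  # [45, 7, -6, 10, -7]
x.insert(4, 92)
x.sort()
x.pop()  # 92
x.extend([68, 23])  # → [-7, -6, 7, 10, 45, 68, 23]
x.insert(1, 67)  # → [-7, 67, -6, 7, 10, 45, 68, 23]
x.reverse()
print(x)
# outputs [23, 68, 45, 10, 7, -6, 67, -7]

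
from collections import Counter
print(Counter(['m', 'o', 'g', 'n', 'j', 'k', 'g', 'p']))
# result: Counter({'g': 2, 'm': 1, 'o': 1, 'n': 1, 'j': 1, 'k': 1, 'p': 1})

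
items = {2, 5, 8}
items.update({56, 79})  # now {2, 5, 8, 56, 79}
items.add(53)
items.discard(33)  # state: {2, 5, 8, 53, 56, 79}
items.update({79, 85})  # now {2, 5, 8, 53, 56, 79, 85}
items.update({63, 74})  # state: {2, 5, 8, 53, 56, 63, 74, 79, 85}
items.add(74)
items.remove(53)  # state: {2, 5, 8, 56, 63, 74, 79, 85}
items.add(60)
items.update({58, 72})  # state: {2, 5, 8, 56, 58, 60, 63, 72, 74, 79, 85}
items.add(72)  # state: {2, 5, 8, 56, 58, 60, 63, 72, 74, 79, 85}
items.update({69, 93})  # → {2, 5, 8, 56, 58, 60, 63, 69, 72, 74, 79, 85, 93}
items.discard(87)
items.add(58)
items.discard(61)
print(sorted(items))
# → [2, 5, 8, 56, 58, 60, 63, 69, 72, 74, 79, 85, 93]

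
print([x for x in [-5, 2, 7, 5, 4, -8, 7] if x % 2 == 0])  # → [2, 4, -8]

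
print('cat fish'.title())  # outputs Cat Fish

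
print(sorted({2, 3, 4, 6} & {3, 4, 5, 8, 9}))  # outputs [3, 4]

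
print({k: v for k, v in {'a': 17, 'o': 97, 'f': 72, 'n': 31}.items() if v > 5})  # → {'a': 17, 'o': 97, 'f': 72, 'n': 31}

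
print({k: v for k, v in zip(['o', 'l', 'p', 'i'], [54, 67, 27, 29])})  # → {'o': 54, 'l': 67, 'p': 27, 'i': 29}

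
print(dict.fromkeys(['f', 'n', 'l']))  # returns {'f': None, 'n': None, 'l': None}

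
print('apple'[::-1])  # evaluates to elppa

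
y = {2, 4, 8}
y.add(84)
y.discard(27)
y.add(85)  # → {2, 4, 8, 84, 85}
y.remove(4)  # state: {2, 8, 84, 85}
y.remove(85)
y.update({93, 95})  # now {2, 8, 84, 93, 95}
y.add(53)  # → {2, 8, 53, 84, 93, 95}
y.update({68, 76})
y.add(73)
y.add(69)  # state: {2, 8, 53, 68, 69, 73, 76, 84, 93, 95}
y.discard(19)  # {2, 8, 53, 68, 69, 73, 76, 84, 93, 95}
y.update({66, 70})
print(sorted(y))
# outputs [2, 8, 53, 66, 68, 69, 70, 73, 76, 84, 93, 95]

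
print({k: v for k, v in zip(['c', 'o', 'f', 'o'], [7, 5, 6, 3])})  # {'c': 7, 'o': 3, 'f': 6}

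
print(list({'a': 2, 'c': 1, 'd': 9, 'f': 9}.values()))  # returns [2, 1, 9, 9]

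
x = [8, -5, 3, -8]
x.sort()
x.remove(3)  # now [-8, -5, 8]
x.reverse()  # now [8, -5, -8]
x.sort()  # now [-8, -5, 8]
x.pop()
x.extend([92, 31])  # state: [-8, -5, 92, 31]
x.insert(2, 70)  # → [-8, -5, 70, 92, 31]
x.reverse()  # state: [31, 92, 70, -5, -8]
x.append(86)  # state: [31, 92, 70, -5, -8, 86]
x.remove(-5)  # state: [31, 92, 70, -8, 86]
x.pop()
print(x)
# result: [31, 92, 70, -8]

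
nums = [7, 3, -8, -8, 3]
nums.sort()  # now [-8, -8, 3, 3, 7]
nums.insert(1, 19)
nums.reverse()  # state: [7, 3, 3, -8, 19, -8]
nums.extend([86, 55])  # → [7, 3, 3, -8, 19, -8, 86, 55]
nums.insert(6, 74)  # [7, 3, 3, -8, 19, -8, 74, 86, 55]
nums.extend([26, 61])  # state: [7, 3, 3, -8, 19, -8, 74, 86, 55, 26, 61]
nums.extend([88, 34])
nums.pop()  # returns 34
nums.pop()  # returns 88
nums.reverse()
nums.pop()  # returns 7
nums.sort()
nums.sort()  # [-8, -8, 3, 3, 19, 26, 55, 61, 74, 86]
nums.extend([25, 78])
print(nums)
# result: [-8, -8, 3, 3, 19, 26, 55, 61, 74, 86, 25, 78]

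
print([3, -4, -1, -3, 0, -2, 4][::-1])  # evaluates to [4, -2, 0, -3, -1, -4, 3]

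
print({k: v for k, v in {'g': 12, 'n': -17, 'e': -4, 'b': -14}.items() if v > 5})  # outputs {'g': 12}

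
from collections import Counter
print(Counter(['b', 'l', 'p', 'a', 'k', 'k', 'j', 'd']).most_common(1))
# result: [('k', 2)]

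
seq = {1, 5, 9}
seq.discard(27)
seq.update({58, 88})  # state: {1, 5, 9, 58, 88}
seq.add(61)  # {1, 5, 9, 58, 61, 88}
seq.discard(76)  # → {1, 5, 9, 58, 61, 88}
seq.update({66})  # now {1, 5, 9, 58, 61, 66, 88}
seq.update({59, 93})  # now {1, 5, 9, 58, 59, 61, 66, 88, 93}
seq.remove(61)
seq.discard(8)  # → {1, 5, 9, 58, 59, 66, 88, 93}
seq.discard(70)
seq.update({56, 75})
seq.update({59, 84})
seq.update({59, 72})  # {1, 5, 9, 56, 58, 59, 66, 72, 75, 84, 88, 93}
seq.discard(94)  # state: {1, 5, 9, 56, 58, 59, 66, 72, 75, 84, 88, 93}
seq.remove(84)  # {1, 5, 9, 56, 58, 59, 66, 72, 75, 88, 93}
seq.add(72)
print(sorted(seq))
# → [1, 5, 9, 56, 58, 59, 66, 72, 75, 88, 93]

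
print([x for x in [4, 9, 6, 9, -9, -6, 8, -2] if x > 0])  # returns [4, 9, 6, 9, 8]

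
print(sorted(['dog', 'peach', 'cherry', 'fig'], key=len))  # ['dog', 'fig', 'peach', 'cherry']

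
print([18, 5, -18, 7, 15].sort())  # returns None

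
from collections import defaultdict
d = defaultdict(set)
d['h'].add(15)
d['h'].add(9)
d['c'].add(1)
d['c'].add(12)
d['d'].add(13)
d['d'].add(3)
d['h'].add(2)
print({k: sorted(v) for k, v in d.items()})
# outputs {'h': [2, 9, 15], 'c': [1, 12], 'd': [3, 13]}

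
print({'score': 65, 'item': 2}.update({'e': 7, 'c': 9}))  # None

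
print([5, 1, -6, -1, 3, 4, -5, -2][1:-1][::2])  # [1, -1, 4]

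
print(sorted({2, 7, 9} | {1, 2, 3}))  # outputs [1, 2, 3, 7, 9]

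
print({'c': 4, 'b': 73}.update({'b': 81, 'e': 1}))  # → None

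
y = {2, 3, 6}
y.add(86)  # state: {2, 3, 6, 86}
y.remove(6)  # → {2, 3, 86}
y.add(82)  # {2, 3, 82, 86}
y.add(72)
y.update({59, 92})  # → {2, 3, 59, 72, 82, 86, 92}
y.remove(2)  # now {3, 59, 72, 82, 86, 92}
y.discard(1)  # {3, 59, 72, 82, 86, 92}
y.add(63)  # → {3, 59, 63, 72, 82, 86, 92}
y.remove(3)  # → {59, 63, 72, 82, 86, 92}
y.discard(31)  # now {59, 63, 72, 82, 86, 92}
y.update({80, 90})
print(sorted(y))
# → [59, 63, 72, 80, 82, 86, 90, 92]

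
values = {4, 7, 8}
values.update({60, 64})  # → {4, 7, 8, 60, 64}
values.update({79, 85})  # {4, 7, 8, 60, 64, 79, 85}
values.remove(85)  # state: {4, 7, 8, 60, 64, 79}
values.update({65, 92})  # {4, 7, 8, 60, 64, 65, 79, 92}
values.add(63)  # {4, 7, 8, 60, 63, 64, 65, 79, 92}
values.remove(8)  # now {4, 7, 60, 63, 64, 65, 79, 92}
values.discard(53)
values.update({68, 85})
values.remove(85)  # {4, 7, 60, 63, 64, 65, 68, 79, 92}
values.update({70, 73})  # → {4, 7, 60, 63, 64, 65, 68, 70, 73, 79, 92}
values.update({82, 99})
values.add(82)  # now {4, 7, 60, 63, 64, 65, 68, 70, 73, 79, 82, 92, 99}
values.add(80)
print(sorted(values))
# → [4, 7, 60, 63, 64, 65, 68, 70, 73, 79, 80, 82, 92, 99]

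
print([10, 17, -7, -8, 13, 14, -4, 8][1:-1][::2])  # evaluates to [17, -8, 14]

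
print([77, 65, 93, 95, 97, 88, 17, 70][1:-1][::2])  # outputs [65, 95, 88]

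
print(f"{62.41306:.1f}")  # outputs 62.4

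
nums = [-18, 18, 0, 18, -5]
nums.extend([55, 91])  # [-18, 18, 0, 18, -5, 55, 91]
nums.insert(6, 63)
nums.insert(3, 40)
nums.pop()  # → 91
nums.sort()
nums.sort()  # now [-18, -5, 0, 18, 18, 40, 55, 63]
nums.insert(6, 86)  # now [-18, -5, 0, 18, 18, 40, 86, 55, 63]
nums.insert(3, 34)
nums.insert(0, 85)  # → [85, -18, -5, 0, 34, 18, 18, 40, 86, 55, 63]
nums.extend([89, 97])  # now [85, -18, -5, 0, 34, 18, 18, 40, 86, 55, 63, 89, 97]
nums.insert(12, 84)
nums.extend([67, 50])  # [85, -18, -5, 0, 34, 18, 18, 40, 86, 55, 63, 89, 84, 97, 67, 50]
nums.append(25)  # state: [85, -18, -5, 0, 34, 18, 18, 40, 86, 55, 63, 89, 84, 97, 67, 50, 25]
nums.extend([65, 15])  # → [85, -18, -5, 0, 34, 18, 18, 40, 86, 55, 63, 89, 84, 97, 67, 50, 25, 65, 15]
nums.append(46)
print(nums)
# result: [85, -18, -5, 0, 34, 18, 18, 40, 86, 55, 63, 89, 84, 97, 67, 50, 25, 65, 15, 46]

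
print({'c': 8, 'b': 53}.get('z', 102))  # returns 102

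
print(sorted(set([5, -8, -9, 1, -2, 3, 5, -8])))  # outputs [-9, -8, -2, 1, 3, 5]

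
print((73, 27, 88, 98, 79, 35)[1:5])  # (27, 88, 98, 79)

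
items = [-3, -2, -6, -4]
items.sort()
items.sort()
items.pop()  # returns -2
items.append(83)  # [-6, -4, -3, 83]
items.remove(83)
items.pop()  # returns -3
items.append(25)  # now [-6, -4, 25]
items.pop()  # 25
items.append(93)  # [-6, -4, 93]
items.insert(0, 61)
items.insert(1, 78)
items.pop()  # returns 93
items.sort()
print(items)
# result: [-6, -4, 61, 78]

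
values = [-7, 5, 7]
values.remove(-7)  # [5, 7]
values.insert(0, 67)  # [67, 5, 7]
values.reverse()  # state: [7, 5, 67]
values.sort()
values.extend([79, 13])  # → [5, 7, 67, 79, 13]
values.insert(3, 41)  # [5, 7, 67, 41, 79, 13]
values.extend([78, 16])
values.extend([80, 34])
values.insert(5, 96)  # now [5, 7, 67, 41, 79, 96, 13, 78, 16, 80, 34]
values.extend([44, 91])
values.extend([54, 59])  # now [5, 7, 67, 41, 79, 96, 13, 78, 16, 80, 34, 44, 91, 54, 59]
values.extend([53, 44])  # [5, 7, 67, 41, 79, 96, 13, 78, 16, 80, 34, 44, 91, 54, 59, 53, 44]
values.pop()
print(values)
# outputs [5, 7, 67, 41, 79, 96, 13, 78, 16, 80, 34, 44, 91, 54, 59, 53]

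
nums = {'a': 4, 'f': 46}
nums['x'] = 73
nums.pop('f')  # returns 46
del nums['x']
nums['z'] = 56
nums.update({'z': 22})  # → {'a': 4, 'z': 22}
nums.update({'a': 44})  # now {'a': 44, 'z': 22}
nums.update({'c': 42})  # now {'a': 44, 'z': 22, 'c': 42}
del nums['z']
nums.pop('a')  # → 44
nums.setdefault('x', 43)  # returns 43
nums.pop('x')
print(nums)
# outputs {'c': 42}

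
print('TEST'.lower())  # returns test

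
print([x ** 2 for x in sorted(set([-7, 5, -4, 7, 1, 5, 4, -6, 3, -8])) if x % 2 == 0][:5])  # [64, 36, 16, 16]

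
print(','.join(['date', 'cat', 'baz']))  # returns date,cat,baz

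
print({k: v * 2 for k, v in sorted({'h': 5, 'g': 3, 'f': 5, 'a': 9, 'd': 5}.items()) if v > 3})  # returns {'a': 18, 'd': 10, 'f': 10, 'h': 10}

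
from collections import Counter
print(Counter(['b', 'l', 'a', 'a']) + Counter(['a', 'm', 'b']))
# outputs Counter({'a': 3, 'b': 2, 'l': 1, 'm': 1})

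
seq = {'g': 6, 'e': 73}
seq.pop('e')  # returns 73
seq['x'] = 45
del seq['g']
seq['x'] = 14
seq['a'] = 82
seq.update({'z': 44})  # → {'x': 14, 'a': 82, 'z': 44}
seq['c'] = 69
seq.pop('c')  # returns 69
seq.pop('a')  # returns 82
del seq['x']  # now {'z': 44}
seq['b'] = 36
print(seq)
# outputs {'z': 44, 'b': 36}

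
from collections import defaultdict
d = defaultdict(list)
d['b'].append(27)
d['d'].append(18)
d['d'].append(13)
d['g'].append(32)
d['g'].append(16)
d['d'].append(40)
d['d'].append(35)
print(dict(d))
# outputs {'b': [27], 'd': [18, 13, 40, 35], 'g': [32, 16]}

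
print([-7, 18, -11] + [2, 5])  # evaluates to [-7, 18, -11, 2, 5]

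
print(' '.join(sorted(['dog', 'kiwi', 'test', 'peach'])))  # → dog kiwi peach test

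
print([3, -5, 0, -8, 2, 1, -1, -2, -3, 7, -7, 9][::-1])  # [9, -7, 7, -3, -2, -1, 1, 2, -8, 0, -5, 3]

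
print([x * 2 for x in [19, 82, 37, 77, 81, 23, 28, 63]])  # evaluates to [38, 164, 74, 154, 162, 46, 56, 126]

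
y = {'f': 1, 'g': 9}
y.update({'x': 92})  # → {'f': 1, 'g': 9, 'x': 92}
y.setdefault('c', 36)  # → 36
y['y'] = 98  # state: {'f': 1, 'g': 9, 'x': 92, 'c': 36, 'y': 98}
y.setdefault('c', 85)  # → 36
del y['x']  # {'f': 1, 'g': 9, 'c': 36, 'y': 98}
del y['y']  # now {'f': 1, 'g': 9, 'c': 36}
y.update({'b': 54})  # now {'f': 1, 'g': 9, 'c': 36, 'b': 54}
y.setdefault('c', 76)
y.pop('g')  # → 9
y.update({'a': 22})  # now {'f': 1, 'c': 36, 'b': 54, 'a': 22}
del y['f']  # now {'c': 36, 'b': 54, 'a': 22}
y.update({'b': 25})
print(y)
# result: {'c': 36, 'b': 25, 'a': 22}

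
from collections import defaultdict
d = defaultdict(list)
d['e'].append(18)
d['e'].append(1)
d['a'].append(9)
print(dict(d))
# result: {'e': [18, 1], 'a': [9]}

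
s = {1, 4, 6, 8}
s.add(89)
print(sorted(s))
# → [1, 4, 6, 8, 89]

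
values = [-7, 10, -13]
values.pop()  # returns -13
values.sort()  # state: [-7, 10]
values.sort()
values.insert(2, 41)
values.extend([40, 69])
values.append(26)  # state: [-7, 10, 41, 40, 69, 26]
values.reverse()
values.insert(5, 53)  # [26, 69, 40, 41, 10, 53, -7]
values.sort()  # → [-7, 10, 26, 40, 41, 53, 69]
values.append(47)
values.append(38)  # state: [-7, 10, 26, 40, 41, 53, 69, 47, 38]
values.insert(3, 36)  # [-7, 10, 26, 36, 40, 41, 53, 69, 47, 38]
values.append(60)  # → [-7, 10, 26, 36, 40, 41, 53, 69, 47, 38, 60]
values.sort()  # [-7, 10, 26, 36, 38, 40, 41, 47, 53, 60, 69]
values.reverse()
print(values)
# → [69, 60, 53, 47, 41, 40, 38, 36, 26, 10, -7]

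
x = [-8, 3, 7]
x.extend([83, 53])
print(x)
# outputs [-8, 3, 7, 83, 53]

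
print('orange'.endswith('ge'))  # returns True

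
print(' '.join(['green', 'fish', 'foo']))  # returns green fish foo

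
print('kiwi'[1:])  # iwi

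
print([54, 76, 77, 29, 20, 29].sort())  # None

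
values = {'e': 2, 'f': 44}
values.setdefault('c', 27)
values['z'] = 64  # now {'e': 2, 'f': 44, 'c': 27, 'z': 64}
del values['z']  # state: {'e': 2, 'f': 44, 'c': 27}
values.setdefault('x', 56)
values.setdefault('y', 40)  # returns 40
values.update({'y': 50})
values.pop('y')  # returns 50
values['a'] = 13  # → {'e': 2, 'f': 44, 'c': 27, 'x': 56, 'a': 13}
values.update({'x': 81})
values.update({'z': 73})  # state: {'e': 2, 'f': 44, 'c': 27, 'x': 81, 'a': 13, 'z': 73}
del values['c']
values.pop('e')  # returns 2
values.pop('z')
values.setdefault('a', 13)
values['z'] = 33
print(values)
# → {'f': 44, 'x': 81, 'a': 13, 'z': 33}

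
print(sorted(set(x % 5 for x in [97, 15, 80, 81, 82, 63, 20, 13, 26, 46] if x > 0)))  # [0, 1, 2, 3]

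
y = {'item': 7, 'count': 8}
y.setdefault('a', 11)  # 11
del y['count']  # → {'item': 7, 'a': 11}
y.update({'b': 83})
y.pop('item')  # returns 7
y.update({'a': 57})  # {'a': 57, 'b': 83}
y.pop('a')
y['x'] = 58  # {'b': 83, 'x': 58}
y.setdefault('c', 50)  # 50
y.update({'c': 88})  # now {'b': 83, 'x': 58, 'c': 88}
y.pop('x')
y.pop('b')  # 83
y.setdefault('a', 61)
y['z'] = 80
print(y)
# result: {'c': 88, 'a': 61, 'z': 80}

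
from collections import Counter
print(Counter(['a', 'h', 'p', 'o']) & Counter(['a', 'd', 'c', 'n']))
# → Counter({'a': 1})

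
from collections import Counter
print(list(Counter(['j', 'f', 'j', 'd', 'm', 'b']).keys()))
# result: ['j', 'f', 'd', 'm', 'b']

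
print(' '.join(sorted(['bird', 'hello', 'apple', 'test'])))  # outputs apple bird hello test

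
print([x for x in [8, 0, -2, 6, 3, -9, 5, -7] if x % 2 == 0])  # [8, 0, -2, 6]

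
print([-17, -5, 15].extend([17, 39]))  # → None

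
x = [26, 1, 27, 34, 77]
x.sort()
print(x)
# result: [1, 26, 27, 34, 77]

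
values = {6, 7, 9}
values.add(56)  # {6, 7, 9, 56}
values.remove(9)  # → {6, 7, 56}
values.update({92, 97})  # {6, 7, 56, 92, 97}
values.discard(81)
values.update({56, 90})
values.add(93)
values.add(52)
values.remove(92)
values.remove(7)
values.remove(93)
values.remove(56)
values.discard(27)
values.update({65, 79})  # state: {6, 52, 65, 79, 90, 97}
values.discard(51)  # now {6, 52, 65, 79, 90, 97}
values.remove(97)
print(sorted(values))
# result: [6, 52, 65, 79, 90]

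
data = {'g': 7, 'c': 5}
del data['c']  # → {'g': 7}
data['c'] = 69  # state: {'g': 7, 'c': 69}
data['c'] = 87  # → {'g': 7, 'c': 87}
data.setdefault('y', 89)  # 89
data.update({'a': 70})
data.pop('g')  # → 7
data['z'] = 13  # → {'c': 87, 'y': 89, 'a': 70, 'z': 13}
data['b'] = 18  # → {'c': 87, 'y': 89, 'a': 70, 'z': 13, 'b': 18}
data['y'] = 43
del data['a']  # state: {'c': 87, 'y': 43, 'z': 13, 'b': 18}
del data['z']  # {'c': 87, 'y': 43, 'b': 18}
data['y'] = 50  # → {'c': 87, 'y': 50, 'b': 18}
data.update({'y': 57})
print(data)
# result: {'c': 87, 'y': 57, 'b': 18}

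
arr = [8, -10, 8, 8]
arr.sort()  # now [-10, 8, 8, 8]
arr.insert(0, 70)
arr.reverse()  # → [8, 8, 8, -10, 70]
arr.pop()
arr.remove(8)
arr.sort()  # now [-10, 8, 8]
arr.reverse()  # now [8, 8, -10]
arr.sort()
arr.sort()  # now [-10, 8, 8]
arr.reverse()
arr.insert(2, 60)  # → [8, 8, 60, -10]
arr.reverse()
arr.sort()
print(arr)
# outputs [-10, 8, 8, 60]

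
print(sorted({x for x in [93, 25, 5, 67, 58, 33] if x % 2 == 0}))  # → [58]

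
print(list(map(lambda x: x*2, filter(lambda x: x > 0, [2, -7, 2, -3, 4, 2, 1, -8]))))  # [4, 4, 8, 4, 2]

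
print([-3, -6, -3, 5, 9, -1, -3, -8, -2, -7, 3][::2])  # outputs [-3, -3, 9, -3, -2, 3]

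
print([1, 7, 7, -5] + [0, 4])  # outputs [1, 7, 7, -5, 0, 4]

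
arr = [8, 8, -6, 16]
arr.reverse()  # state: [16, -6, 8, 8]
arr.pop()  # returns 8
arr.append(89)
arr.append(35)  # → [16, -6, 8, 89, 35]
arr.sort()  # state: [-6, 8, 16, 35, 89]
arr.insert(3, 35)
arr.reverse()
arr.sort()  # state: [-6, 8, 16, 35, 35, 89]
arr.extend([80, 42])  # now [-6, 8, 16, 35, 35, 89, 80, 42]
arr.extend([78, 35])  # [-6, 8, 16, 35, 35, 89, 80, 42, 78, 35]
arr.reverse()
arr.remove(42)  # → [35, 78, 80, 89, 35, 35, 16, 8, -6]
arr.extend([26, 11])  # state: [35, 78, 80, 89, 35, 35, 16, 8, -6, 26, 11]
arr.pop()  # 11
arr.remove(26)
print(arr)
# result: [35, 78, 80, 89, 35, 35, 16, 8, -6]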